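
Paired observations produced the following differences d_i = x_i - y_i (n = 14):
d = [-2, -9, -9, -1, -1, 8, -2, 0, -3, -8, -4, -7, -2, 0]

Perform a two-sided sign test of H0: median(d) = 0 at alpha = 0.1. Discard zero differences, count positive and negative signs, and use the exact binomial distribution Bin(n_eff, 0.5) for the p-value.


Step 1: Discard zero differences. Original n = 14; n_eff = number of nonzero differences = 12.
Nonzero differences (with sign): -2, -9, -9, -1, -1, +8, -2, -3, -8, -4, -7, -2
Step 2: Count signs: positive = 1, negative = 11.
Step 3: Under H0: P(positive) = 0.5, so the number of positives S ~ Bin(12, 0.5).
Step 4: Two-sided exact p-value = sum of Bin(12,0.5) probabilities at or below the observed probability = 0.006348.
Step 5: alpha = 0.1. reject H0.

n_eff = 12, pos = 1, neg = 11, p = 0.006348, reject H0.


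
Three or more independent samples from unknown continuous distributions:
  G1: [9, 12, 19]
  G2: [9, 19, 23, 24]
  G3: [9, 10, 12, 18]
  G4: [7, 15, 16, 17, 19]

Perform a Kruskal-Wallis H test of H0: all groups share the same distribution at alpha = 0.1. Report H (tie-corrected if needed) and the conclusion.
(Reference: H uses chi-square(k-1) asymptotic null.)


Step 1: Combine all N = 16 observations and assign midranks.
sorted (value, group, rank): (7,G4,1), (9,G1,3), (9,G2,3), (9,G3,3), (10,G3,5), (12,G1,6.5), (12,G3,6.5), (15,G4,8), (16,G4,9), (17,G4,10), (18,G3,11), (19,G1,13), (19,G2,13), (19,G4,13), (23,G2,15), (24,G2,16)
Step 2: Sum ranks within each group.
R_1 = 22.5 (n_1 = 3)
R_2 = 47 (n_2 = 4)
R_3 = 25.5 (n_3 = 4)
R_4 = 41 (n_4 = 5)
Step 3: H = 12/(N(N+1)) * sum(R_i^2/n_i) - 3(N+1)
     = 12/(16*17) * (22.5^2/3 + 47^2/4 + 25.5^2/4 + 41^2/5) - 3*17
     = 0.044118 * 1219.76 - 51
     = 2.813051.
Step 4: Ties present; correction factor C = 1 - 54/(16^3 - 16) = 0.986765. Corrected H = 2.813051 / 0.986765 = 2.850782.
Step 5: Under H0, H ~ chi^2(3); p-value = 0.415208.
Step 6: alpha = 0.1. fail to reject H0.

H = 2.8508, df = 3, p = 0.415208, fail to reject H0.


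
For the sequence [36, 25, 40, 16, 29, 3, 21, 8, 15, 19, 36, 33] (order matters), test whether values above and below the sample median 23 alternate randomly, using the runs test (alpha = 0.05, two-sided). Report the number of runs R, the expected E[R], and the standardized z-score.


Step 1: Compute median = 23; label A = above, B = below.
Labels in order: AAABABBBBBAA  (n_A = 6, n_B = 6)
Step 2: Count runs R = 5.
Step 3: Under H0 (random ordering), E[R] = 2*n_A*n_B/(n_A+n_B) + 1 = 2*6*6/12 + 1 = 7.0000.
        Var[R] = 2*n_A*n_B*(2*n_A*n_B - n_A - n_B) / ((n_A+n_B)^2 * (n_A+n_B-1)) = 4320/1584 = 2.7273.
        SD[R] = 1.6514.
Step 4: Continuity-corrected z = (R + 0.5 - E[R]) / SD[R] = (5 + 0.5 - 7.0000) / 1.6514 = -0.9083.
Step 5: Two-sided p-value via normal approximation = 2*(1 - Phi(|z|)) = 0.363722.
Step 6: alpha = 0.05. fail to reject H0.

R = 5, z = -0.9083, p = 0.363722, fail to reject H0.


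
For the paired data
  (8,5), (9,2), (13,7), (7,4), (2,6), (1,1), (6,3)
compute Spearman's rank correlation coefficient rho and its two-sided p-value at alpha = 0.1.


Step 1: Rank x and y separately (midranks; no ties here).
rank(x): 8->5, 9->6, 13->7, 7->4, 2->2, 1->1, 6->3
rank(y): 5->5, 2->2, 7->7, 4->4, 6->6, 1->1, 3->3
Step 2: d_i = R_x(i) - R_y(i); compute d_i^2.
  (5-5)^2=0, (6-2)^2=16, (7-7)^2=0, (4-4)^2=0, (2-6)^2=16, (1-1)^2=0, (3-3)^2=0
sum(d^2) = 32.
Step 3: rho = 1 - 6*32 / (7*(7^2 - 1)) = 1 - 192/336 = 0.428571.
Step 4: Under H0, t = rho * sqrt((n-2)/(1-rho^2)) = 1.0607 ~ t(5).
Step 5: Two-sided p-value from the t-distribution with 5 df = 0.337368.
Step 6: alpha = 0.1. fail to reject H0.

rho = 0.4286, p = 0.337368, fail to reject H0 at alpha = 0.1.


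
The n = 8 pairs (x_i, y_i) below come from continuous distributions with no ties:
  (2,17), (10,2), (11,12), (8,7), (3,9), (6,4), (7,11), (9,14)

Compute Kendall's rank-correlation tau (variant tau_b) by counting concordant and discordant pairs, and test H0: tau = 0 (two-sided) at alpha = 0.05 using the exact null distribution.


Step 1: Enumerate the 28 unordered pairs (i,j) with i<j and classify each by sign(x_j-x_i) * sign(y_j-y_i).
  (1,2):dx=+8,dy=-15->D; (1,3):dx=+9,dy=-5->D; (1,4):dx=+6,dy=-10->D; (1,5):dx=+1,dy=-8->D
  (1,6):dx=+4,dy=-13->D; (1,7):dx=+5,dy=-6->D; (1,8):dx=+7,dy=-3->D; (2,3):dx=+1,dy=+10->C
  (2,4):dx=-2,dy=+5->D; (2,5):dx=-7,dy=+7->D; (2,6):dx=-4,dy=+2->D; (2,7):dx=-3,dy=+9->D
  (2,8):dx=-1,dy=+12->D; (3,4):dx=-3,dy=-5->C; (3,5):dx=-8,dy=-3->C; (3,6):dx=-5,dy=-8->C
  (3,7):dx=-4,dy=-1->C; (3,8):dx=-2,dy=+2->D; (4,5):dx=-5,dy=+2->D; (4,6):dx=-2,dy=-3->C
  (4,7):dx=-1,dy=+4->D; (4,8):dx=+1,dy=+7->C; (5,6):dx=+3,dy=-5->D; (5,7):dx=+4,dy=+2->C
  (5,8):dx=+6,dy=+5->C; (6,7):dx=+1,dy=+7->C; (6,8):dx=+3,dy=+10->C; (7,8):dx=+2,dy=+3->C
Step 2: C = 12, D = 16, total pairs = 28.
Step 3: tau = (C - D)/(n(n-1)/2) = (12 - 16)/28 = -0.142857.
Step 4: Exact two-sided p-value (enumerate n! = 40320 permutations of y under H0): p = 0.719544.
Step 5: alpha = 0.05. fail to reject H0.

tau_b = -0.1429 (C=12, D=16), p = 0.719544, fail to reject H0.


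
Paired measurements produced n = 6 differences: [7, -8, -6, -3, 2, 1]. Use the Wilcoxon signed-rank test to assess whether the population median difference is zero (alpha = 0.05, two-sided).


Step 1: Drop any zero differences (none here) and take |d_i|.
|d| = [7, 8, 6, 3, 2, 1]
Step 2: Midrank |d_i| (ties get averaged ranks).
ranks: |7|->5, |8|->6, |6|->4, |3|->3, |2|->2, |1|->1
Step 3: Attach original signs; sum ranks with positive sign and with negative sign.
W+ = 5 + 2 + 1 = 8
W- = 6 + 4 + 3 = 13
(Check: W+ + W- = 21 should equal n(n+1)/2 = 21.)
Step 4: Test statistic W = min(W+, W-) = 8.
Step 5: No ties, so the exact null distribution over the 2^6 = 64 sign assignments gives the two-sided p-value = 0.687500.
Step 6: alpha = 0.05. fail to reject H0.

W+ = 8, W- = 13, W = min = 8, p = 0.687500, fail to reject H0.


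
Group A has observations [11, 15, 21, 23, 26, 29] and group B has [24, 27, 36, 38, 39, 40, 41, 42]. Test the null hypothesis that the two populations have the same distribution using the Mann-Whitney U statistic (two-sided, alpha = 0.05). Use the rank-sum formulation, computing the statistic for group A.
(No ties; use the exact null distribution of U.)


Step 1: Combine and sort all 14 observations; assign midranks.
sorted (value, group): (11,X), (15,X), (21,X), (23,X), (24,Y), (26,X), (27,Y), (29,X), (36,Y), (38,Y), (39,Y), (40,Y), (41,Y), (42,Y)
ranks: 11->1, 15->2, 21->3, 23->4, 24->5, 26->6, 27->7, 29->8, 36->9, 38->10, 39->11, 40->12, 41->13, 42->14
Step 2: Rank sum for X: R1 = 1 + 2 + 3 + 4 + 6 + 8 = 24.
Step 3: U_X = R1 - n1(n1+1)/2 = 24 - 6*7/2 = 24 - 21 = 3.
       U_Y = n1*n2 - U_X = 48 - 3 = 45.
Step 4: No ties, so the exact null distribution of U (based on enumerating the C(14,6) = 3003 equally likely rank assignments) gives the two-sided p-value.
Step 5: p-value = 0.004662; compare to alpha = 0.05. reject H0.

U_X = 3, p = 0.004662, reject H0 at alpha = 0.05.


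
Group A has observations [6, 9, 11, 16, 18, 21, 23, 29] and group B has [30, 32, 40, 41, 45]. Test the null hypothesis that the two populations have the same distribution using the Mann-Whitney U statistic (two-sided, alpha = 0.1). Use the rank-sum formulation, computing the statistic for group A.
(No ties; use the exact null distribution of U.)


Step 1: Combine and sort all 13 observations; assign midranks.
sorted (value, group): (6,X), (9,X), (11,X), (16,X), (18,X), (21,X), (23,X), (29,X), (30,Y), (32,Y), (40,Y), (41,Y), (45,Y)
ranks: 6->1, 9->2, 11->3, 16->4, 18->5, 21->6, 23->7, 29->8, 30->9, 32->10, 40->11, 41->12, 45->13
Step 2: Rank sum for X: R1 = 1 + 2 + 3 + 4 + 5 + 6 + 7 + 8 = 36.
Step 3: U_X = R1 - n1(n1+1)/2 = 36 - 8*9/2 = 36 - 36 = 0.
       U_Y = n1*n2 - U_X = 40 - 0 = 40.
Step 4: No ties, so the exact null distribution of U (based on enumerating the C(13,8) = 1287 equally likely rank assignments) gives the two-sided p-value.
Step 5: p-value = 0.001554; compare to alpha = 0.1. reject H0.

U_X = 0, p = 0.001554, reject H0 at alpha = 0.1.


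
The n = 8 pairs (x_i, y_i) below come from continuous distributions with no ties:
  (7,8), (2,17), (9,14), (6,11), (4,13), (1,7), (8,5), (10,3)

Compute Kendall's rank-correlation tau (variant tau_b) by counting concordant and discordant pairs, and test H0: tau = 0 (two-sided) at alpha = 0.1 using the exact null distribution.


Step 1: Enumerate the 28 unordered pairs (i,j) with i<j and classify each by sign(x_j-x_i) * sign(y_j-y_i).
  (1,2):dx=-5,dy=+9->D; (1,3):dx=+2,dy=+6->C; (1,4):dx=-1,dy=+3->D; (1,5):dx=-3,dy=+5->D
  (1,6):dx=-6,dy=-1->C; (1,7):dx=+1,dy=-3->D; (1,8):dx=+3,dy=-5->D; (2,3):dx=+7,dy=-3->D
  (2,4):dx=+4,dy=-6->D; (2,5):dx=+2,dy=-4->D; (2,6):dx=-1,dy=-10->C; (2,7):dx=+6,dy=-12->D
  (2,8):dx=+8,dy=-14->D; (3,4):dx=-3,dy=-3->C; (3,5):dx=-5,dy=-1->C; (3,6):dx=-8,dy=-7->C
  (3,7):dx=-1,dy=-9->C; (3,8):dx=+1,dy=-11->D; (4,5):dx=-2,dy=+2->D; (4,6):dx=-5,dy=-4->C
  (4,7):dx=+2,dy=-6->D; (4,8):dx=+4,dy=-8->D; (5,6):dx=-3,dy=-6->C; (5,7):dx=+4,dy=-8->D
  (5,8):dx=+6,dy=-10->D; (6,7):dx=+7,dy=-2->D; (6,8):dx=+9,dy=-4->D; (7,8):dx=+2,dy=-2->D
Step 2: C = 9, D = 19, total pairs = 28.
Step 3: tau = (C - D)/(n(n-1)/2) = (9 - 19)/28 = -0.357143.
Step 4: Exact two-sided p-value (enumerate n! = 40320 permutations of y under H0): p = 0.275099.
Step 5: alpha = 0.1. fail to reject H0.

tau_b = -0.3571 (C=9, D=19), p = 0.275099, fail to reject H0.


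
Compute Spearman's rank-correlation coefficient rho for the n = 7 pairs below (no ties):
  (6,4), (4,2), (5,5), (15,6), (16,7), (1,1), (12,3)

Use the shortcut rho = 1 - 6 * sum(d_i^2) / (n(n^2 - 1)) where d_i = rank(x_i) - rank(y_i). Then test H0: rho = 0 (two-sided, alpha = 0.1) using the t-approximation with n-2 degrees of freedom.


Step 1: Rank x and y separately (midranks; no ties here).
rank(x): 6->4, 4->2, 5->3, 15->6, 16->7, 1->1, 12->5
rank(y): 4->4, 2->2, 5->5, 6->6, 7->7, 1->1, 3->3
Step 2: d_i = R_x(i) - R_y(i); compute d_i^2.
  (4-4)^2=0, (2-2)^2=0, (3-5)^2=4, (6-6)^2=0, (7-7)^2=0, (1-1)^2=0, (5-3)^2=4
sum(d^2) = 8.
Step 3: rho = 1 - 6*8 / (7*(7^2 - 1)) = 1 - 48/336 = 0.857143.
Step 4: Under H0, t = rho * sqrt((n-2)/(1-rho^2)) = 3.7210 ~ t(5).
Step 5: Two-sided p-value from the t-distribution with 5 df = 0.013697.
Step 6: alpha = 0.1. reject H0.

rho = 0.8571, p = 0.013697, reject H0 at alpha = 0.1.


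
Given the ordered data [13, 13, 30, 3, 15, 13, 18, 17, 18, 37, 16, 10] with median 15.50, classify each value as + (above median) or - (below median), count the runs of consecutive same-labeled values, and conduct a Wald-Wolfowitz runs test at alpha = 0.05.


Step 1: Compute median = 15.50; label A = above, B = below.
Labels in order: BBABBBAAAAAB  (n_A = 6, n_B = 6)
Step 2: Count runs R = 5.
Step 3: Under H0 (random ordering), E[R] = 2*n_A*n_B/(n_A+n_B) + 1 = 2*6*6/12 + 1 = 7.0000.
        Var[R] = 2*n_A*n_B*(2*n_A*n_B - n_A - n_B) / ((n_A+n_B)^2 * (n_A+n_B-1)) = 4320/1584 = 2.7273.
        SD[R] = 1.6514.
Step 4: Continuity-corrected z = (R + 0.5 - E[R]) / SD[R] = (5 + 0.5 - 7.0000) / 1.6514 = -0.9083.
Step 5: Two-sided p-value via normal approximation = 2*(1 - Phi(|z|)) = 0.363722.
Step 6: alpha = 0.05. fail to reject H0.

R = 5, z = -0.9083, p = 0.363722, fail to reject H0.


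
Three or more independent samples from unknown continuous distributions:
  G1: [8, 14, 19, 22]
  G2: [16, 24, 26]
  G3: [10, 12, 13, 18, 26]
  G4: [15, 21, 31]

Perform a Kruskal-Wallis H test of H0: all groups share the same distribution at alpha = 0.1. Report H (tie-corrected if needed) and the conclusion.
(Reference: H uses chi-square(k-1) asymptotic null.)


Step 1: Combine all N = 15 observations and assign midranks.
sorted (value, group, rank): (8,G1,1), (10,G3,2), (12,G3,3), (13,G3,4), (14,G1,5), (15,G4,6), (16,G2,7), (18,G3,8), (19,G1,9), (21,G4,10), (22,G1,11), (24,G2,12), (26,G2,13.5), (26,G3,13.5), (31,G4,15)
Step 2: Sum ranks within each group.
R_1 = 26 (n_1 = 4)
R_2 = 32.5 (n_2 = 3)
R_3 = 30.5 (n_3 = 5)
R_4 = 31 (n_4 = 3)
Step 3: H = 12/(N(N+1)) * sum(R_i^2/n_i) - 3(N+1)
     = 12/(15*16) * (26^2/4 + 32.5^2/3 + 30.5^2/5 + 31^2/3) - 3*16
     = 0.050000 * 1027.47 - 48
     = 3.373333.
Step 4: Ties present; correction factor C = 1 - 6/(15^3 - 15) = 0.998214. Corrected H = 3.373333 / 0.998214 = 3.379368.
Step 5: Under H0, H ~ chi^2(3); p-value = 0.336748.
Step 6: alpha = 0.1. fail to reject H0.

H = 3.3794, df = 3, p = 0.336748, fail to reject H0.


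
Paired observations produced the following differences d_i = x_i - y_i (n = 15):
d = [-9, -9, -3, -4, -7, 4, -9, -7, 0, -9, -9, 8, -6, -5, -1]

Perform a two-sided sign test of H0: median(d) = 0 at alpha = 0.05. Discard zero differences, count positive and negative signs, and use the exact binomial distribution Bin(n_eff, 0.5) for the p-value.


Step 1: Discard zero differences. Original n = 15; n_eff = number of nonzero differences = 14.
Nonzero differences (with sign): -9, -9, -3, -4, -7, +4, -9, -7, -9, -9, +8, -6, -5, -1
Step 2: Count signs: positive = 2, negative = 12.
Step 3: Under H0: P(positive) = 0.5, so the number of positives S ~ Bin(14, 0.5).
Step 4: Two-sided exact p-value = sum of Bin(14,0.5) probabilities at or below the observed probability = 0.012939.
Step 5: alpha = 0.05. reject H0.

n_eff = 14, pos = 2, neg = 12, p = 0.012939, reject H0.


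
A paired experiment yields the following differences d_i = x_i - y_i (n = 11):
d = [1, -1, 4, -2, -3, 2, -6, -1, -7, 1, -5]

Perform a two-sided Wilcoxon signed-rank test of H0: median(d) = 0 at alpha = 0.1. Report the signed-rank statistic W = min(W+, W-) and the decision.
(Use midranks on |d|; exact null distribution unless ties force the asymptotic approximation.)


Step 1: Drop any zero differences (none here) and take |d_i|.
|d| = [1, 1, 4, 2, 3, 2, 6, 1, 7, 1, 5]
Step 2: Midrank |d_i| (ties get averaged ranks).
ranks: |1|->2.5, |1|->2.5, |4|->8, |2|->5.5, |3|->7, |2|->5.5, |6|->10, |1|->2.5, |7|->11, |1|->2.5, |5|->9
Step 3: Attach original signs; sum ranks with positive sign and with negative sign.
W+ = 2.5 + 8 + 5.5 + 2.5 = 18.5
W- = 2.5 + 5.5 + 7 + 10 + 2.5 + 11 + 9 = 47.5
(Check: W+ + W- = 66 should equal n(n+1)/2 = 66.)
Step 4: Test statistic W = min(W+, W-) = 18.5.
Step 5: Ties in |d|, so use the tie-corrected normal approximation.
        E[W] = n(n+1)/4 = 11*12/4 = 33.
        Tie groups: |d|=1 (t=4), |d|=2 (t=2); sum(t^3 - t) = 66.
        Var[W] = n(n+1)(2n+1)/24 - sum(t^3-t)/48 = 3036/24 - 66/48 = 125.125.
        z = (W - E[W]) / sqrt(Var[W]) = (18.5 - 33) / 11.1859 = -1.2963.
        Two-sided p = 2*Phi(z) = 0.194882.
Step 6: alpha = 0.1. fail to reject H0.

W+ = 18.5, W- = 47.5, W = min = 18.5, p = 0.194882, fail to reject H0.


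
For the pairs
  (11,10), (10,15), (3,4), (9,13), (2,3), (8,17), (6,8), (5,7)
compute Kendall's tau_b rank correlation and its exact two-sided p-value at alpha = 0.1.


Step 1: Enumerate the 28 unordered pairs (i,j) with i<j and classify each by sign(x_j-x_i) * sign(y_j-y_i).
  (1,2):dx=-1,dy=+5->D; (1,3):dx=-8,dy=-6->C; (1,4):dx=-2,dy=+3->D; (1,5):dx=-9,dy=-7->C
  (1,6):dx=-3,dy=+7->D; (1,7):dx=-5,dy=-2->C; (1,8):dx=-6,dy=-3->C; (2,3):dx=-7,dy=-11->C
  (2,4):dx=-1,dy=-2->C; (2,5):dx=-8,dy=-12->C; (2,6):dx=-2,dy=+2->D; (2,7):dx=-4,dy=-7->C
  (2,8):dx=-5,dy=-8->C; (3,4):dx=+6,dy=+9->C; (3,5):dx=-1,dy=-1->C; (3,6):dx=+5,dy=+13->C
  (3,7):dx=+3,dy=+4->C; (3,8):dx=+2,dy=+3->C; (4,5):dx=-7,dy=-10->C; (4,6):dx=-1,dy=+4->D
  (4,7):dx=-3,dy=-5->C; (4,8):dx=-4,dy=-6->C; (5,6):dx=+6,dy=+14->C; (5,7):dx=+4,dy=+5->C
  (5,8):dx=+3,dy=+4->C; (6,7):dx=-2,dy=-9->C; (6,8):dx=-3,dy=-10->C; (7,8):dx=-1,dy=-1->C
Step 2: C = 23, D = 5, total pairs = 28.
Step 3: tau = (C - D)/(n(n-1)/2) = (23 - 5)/28 = 0.642857.
Step 4: Exact two-sided p-value (enumerate n! = 40320 permutations of y under H0): p = 0.031151.
Step 5: alpha = 0.1. reject H0.

tau_b = 0.6429 (C=23, D=5), p = 0.031151, reject H0.


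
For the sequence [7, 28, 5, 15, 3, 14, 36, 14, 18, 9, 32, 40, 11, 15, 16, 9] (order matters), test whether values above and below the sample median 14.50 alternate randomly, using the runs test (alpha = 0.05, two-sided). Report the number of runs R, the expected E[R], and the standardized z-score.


Step 1: Compute median = 14.50; label A = above, B = below.
Labels in order: BABABBABABAABAAB  (n_A = 8, n_B = 8)
Step 2: Count runs R = 13.
Step 3: Under H0 (random ordering), E[R] = 2*n_A*n_B/(n_A+n_B) + 1 = 2*8*8/16 + 1 = 9.0000.
        Var[R] = 2*n_A*n_B*(2*n_A*n_B - n_A - n_B) / ((n_A+n_B)^2 * (n_A+n_B-1)) = 14336/3840 = 3.7333.
        SD[R] = 1.9322.
Step 4: Continuity-corrected z = (R - 0.5 - E[R]) / SD[R] = (13 - 0.5 - 9.0000) / 1.9322 = 1.8114.
Step 5: Two-sided p-value via normal approximation = 2*(1 - Phi(|z|)) = 0.070076.
Step 6: alpha = 0.05. fail to reject H0.

R = 13, z = 1.8114, p = 0.070076, fail to reject H0.


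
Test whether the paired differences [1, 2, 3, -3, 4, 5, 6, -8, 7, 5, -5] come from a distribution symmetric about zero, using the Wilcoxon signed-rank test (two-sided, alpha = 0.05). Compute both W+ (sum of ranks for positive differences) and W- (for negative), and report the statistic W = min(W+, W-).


Step 1: Drop any zero differences (none here) and take |d_i|.
|d| = [1, 2, 3, 3, 4, 5, 6, 8, 7, 5, 5]
Step 2: Midrank |d_i| (ties get averaged ranks).
ranks: |1|->1, |2|->2, |3|->3.5, |3|->3.5, |4|->5, |5|->7, |6|->9, |8|->11, |7|->10, |5|->7, |5|->7
Step 3: Attach original signs; sum ranks with positive sign and with negative sign.
W+ = 1 + 2 + 3.5 + 5 + 7 + 9 + 10 + 7 = 44.5
W- = 3.5 + 11 + 7 = 21.5
(Check: W+ + W- = 66 should equal n(n+1)/2 = 66.)
Step 4: Test statistic W = min(W+, W-) = 21.5.
Step 5: Ties in |d|, so use the tie-corrected normal approximation.
        E[W] = n(n+1)/4 = 11*12/4 = 33.
        Tie groups: |d|=3 (t=2), |d|=5 (t=3); sum(t^3 - t) = 30.
        Var[W] = n(n+1)(2n+1)/24 - sum(t^3-t)/48 = 3036/24 - 30/48 = 125.875.
        z = (W - E[W]) / sqrt(Var[W]) = (21.5 - 33) / 11.2194 = -1.0250.
        Two-sided p = 2*Phi(z) = 0.305358.
Step 6: alpha = 0.05. fail to reject H0.

W+ = 44.5, W- = 21.5, W = min = 21.5, p = 0.305358, fail to reject H0.


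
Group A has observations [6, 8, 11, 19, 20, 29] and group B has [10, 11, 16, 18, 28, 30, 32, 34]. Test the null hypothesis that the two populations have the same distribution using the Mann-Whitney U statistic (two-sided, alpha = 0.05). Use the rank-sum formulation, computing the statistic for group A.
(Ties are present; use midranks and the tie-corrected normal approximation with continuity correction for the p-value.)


Step 1: Combine and sort all 14 observations; assign midranks.
sorted (value, group): (6,X), (8,X), (10,Y), (11,X), (11,Y), (16,Y), (18,Y), (19,X), (20,X), (28,Y), (29,X), (30,Y), (32,Y), (34,Y)
ranks: 6->1, 8->2, 10->3, 11->4.5, 11->4.5, 16->6, 18->7, 19->8, 20->9, 28->10, 29->11, 30->12, 32->13, 34->14
Step 2: Rank sum for X: R1 = 1 + 2 + 4.5 + 8 + 9 + 11 = 35.5.
Step 3: U_X = R1 - n1(n1+1)/2 = 35.5 - 6*7/2 = 35.5 - 21 = 14.5.
       U_Y = n1*n2 - U_X = 48 - 14.5 = 33.5.
Step 4: Ties are present, so use the tie-corrected normal approximation (with continuity correction) for the p-value.
Step 5: p-value = 0.244759; compare to alpha = 0.05. fail to reject H0.

U_X = 14.5, p = 0.244759, fail to reject H0 at alpha = 0.05.


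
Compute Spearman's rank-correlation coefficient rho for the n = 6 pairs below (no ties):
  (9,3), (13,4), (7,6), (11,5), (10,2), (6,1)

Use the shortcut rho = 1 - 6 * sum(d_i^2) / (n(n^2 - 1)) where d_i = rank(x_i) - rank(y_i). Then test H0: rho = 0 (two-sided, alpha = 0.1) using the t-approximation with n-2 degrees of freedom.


Step 1: Rank x and y separately (midranks; no ties here).
rank(x): 9->3, 13->6, 7->2, 11->5, 10->4, 6->1
rank(y): 3->3, 4->4, 6->6, 5->5, 2->2, 1->1
Step 2: d_i = R_x(i) - R_y(i); compute d_i^2.
  (3-3)^2=0, (6-4)^2=4, (2-6)^2=16, (5-5)^2=0, (4-2)^2=4, (1-1)^2=0
sum(d^2) = 24.
Step 3: rho = 1 - 6*24 / (6*(6^2 - 1)) = 1 - 144/210 = 0.314286.
Step 4: Under H0, t = rho * sqrt((n-2)/(1-rho^2)) = 0.6621 ~ t(4).
Step 5: Two-sided p-value from the t-distribution with 4 df = 0.544093.
Step 6: alpha = 0.1. fail to reject H0.

rho = 0.3143, p = 0.544093, fail to reject H0 at alpha = 0.1.


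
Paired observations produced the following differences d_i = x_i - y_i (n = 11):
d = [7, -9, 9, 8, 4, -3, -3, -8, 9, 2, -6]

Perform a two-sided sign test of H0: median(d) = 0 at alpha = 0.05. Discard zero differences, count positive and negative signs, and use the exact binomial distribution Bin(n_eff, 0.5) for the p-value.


Step 1: Discard zero differences. Original n = 11; n_eff = number of nonzero differences = 11.
Nonzero differences (with sign): +7, -9, +9, +8, +4, -3, -3, -8, +9, +2, -6
Step 2: Count signs: positive = 6, negative = 5.
Step 3: Under H0: P(positive) = 0.5, so the number of positives S ~ Bin(11, 0.5).
Step 4: Two-sided exact p-value = sum of Bin(11,0.5) probabilities at or below the observed probability = 1.000000.
Step 5: alpha = 0.05. fail to reject H0.

n_eff = 11, pos = 6, neg = 5, p = 1.000000, fail to reject H0.


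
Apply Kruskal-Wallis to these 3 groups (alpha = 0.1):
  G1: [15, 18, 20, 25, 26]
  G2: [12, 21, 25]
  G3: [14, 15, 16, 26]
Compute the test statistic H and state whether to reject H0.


Step 1: Combine all N = 12 observations and assign midranks.
sorted (value, group, rank): (12,G2,1), (14,G3,2), (15,G1,3.5), (15,G3,3.5), (16,G3,5), (18,G1,6), (20,G1,7), (21,G2,8), (25,G1,9.5), (25,G2,9.5), (26,G1,11.5), (26,G3,11.5)
Step 2: Sum ranks within each group.
R_1 = 37.5 (n_1 = 5)
R_2 = 18.5 (n_2 = 3)
R_3 = 22 (n_3 = 4)
Step 3: H = 12/(N(N+1)) * sum(R_i^2/n_i) - 3(N+1)
     = 12/(12*13) * (37.5^2/5 + 18.5^2/3 + 22^2/4) - 3*13
     = 0.076923 * 516.333 - 39
     = 0.717949.
Step 4: Ties present; correction factor C = 1 - 18/(12^3 - 12) = 0.989510. Corrected H = 0.717949 / 0.989510 = 0.725559.
Step 5: Under H0, H ~ chi^2(2); p-value = 0.695740.
Step 6: alpha = 0.1. fail to reject H0.

H = 0.7256, df = 2, p = 0.695740, fail to reject H0.


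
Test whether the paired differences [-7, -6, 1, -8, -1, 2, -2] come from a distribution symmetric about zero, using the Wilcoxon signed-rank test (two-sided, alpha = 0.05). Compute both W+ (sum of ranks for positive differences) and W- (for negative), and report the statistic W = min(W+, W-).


Step 1: Drop any zero differences (none here) and take |d_i|.
|d| = [7, 6, 1, 8, 1, 2, 2]
Step 2: Midrank |d_i| (ties get averaged ranks).
ranks: |7|->6, |6|->5, |1|->1.5, |8|->7, |1|->1.5, |2|->3.5, |2|->3.5
Step 3: Attach original signs; sum ranks with positive sign and with negative sign.
W+ = 1.5 + 3.5 = 5
W- = 6 + 5 + 7 + 1.5 + 3.5 = 23
(Check: W+ + W- = 28 should equal n(n+1)/2 = 28.)
Step 4: Test statistic W = min(W+, W-) = 5.
Step 5: Ties in |d|, so use the tie-corrected normal approximation.
        E[W] = n(n+1)/4 = 7*8/4 = 14.
        Tie groups: |d|=1 (t=2), |d|=2 (t=2); sum(t^3 - t) = 12.
        Var[W] = n(n+1)(2n+1)/24 - sum(t^3-t)/48 = 840/24 - 12/48 = 34.75.
        z = (W - E[W]) / sqrt(Var[W]) = (5 - 14) / 5.8949 = -1.5267.
        Two-sided p = 2*Phi(z) = 0.126826.
Step 6: alpha = 0.05. fail to reject H0.

W+ = 5, W- = 23, W = min = 5, p = 0.126826, fail to reject H0.


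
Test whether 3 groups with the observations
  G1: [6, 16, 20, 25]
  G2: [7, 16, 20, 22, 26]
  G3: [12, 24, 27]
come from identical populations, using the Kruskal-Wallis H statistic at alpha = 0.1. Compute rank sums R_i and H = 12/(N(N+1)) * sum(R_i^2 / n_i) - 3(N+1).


Step 1: Combine all N = 12 observations and assign midranks.
sorted (value, group, rank): (6,G1,1), (7,G2,2), (12,G3,3), (16,G1,4.5), (16,G2,4.5), (20,G1,6.5), (20,G2,6.5), (22,G2,8), (24,G3,9), (25,G1,10), (26,G2,11), (27,G3,12)
Step 2: Sum ranks within each group.
R_1 = 22 (n_1 = 4)
R_2 = 32 (n_2 = 5)
R_3 = 24 (n_3 = 3)
Step 3: H = 12/(N(N+1)) * sum(R_i^2/n_i) - 3(N+1)
     = 12/(12*13) * (22^2/4 + 32^2/5 + 24^2/3) - 3*13
     = 0.076923 * 517.8 - 39
     = 0.830769.
Step 4: Ties present; correction factor C = 1 - 12/(12^3 - 12) = 0.993007. Corrected H = 0.830769 / 0.993007 = 0.836620.
Step 5: Under H0, H ~ chi^2(2); p-value = 0.658158.
Step 6: alpha = 0.1. fail to reject H0.

H = 0.8366, df = 2, p = 0.658158, fail to reject H0.


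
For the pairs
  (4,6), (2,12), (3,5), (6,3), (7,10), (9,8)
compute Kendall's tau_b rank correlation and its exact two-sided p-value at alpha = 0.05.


Step 1: Enumerate the 15 unordered pairs (i,j) with i<j and classify each by sign(x_j-x_i) * sign(y_j-y_i).
  (1,2):dx=-2,dy=+6->D; (1,3):dx=-1,dy=-1->C; (1,4):dx=+2,dy=-3->D; (1,5):dx=+3,dy=+4->C
  (1,6):dx=+5,dy=+2->C; (2,3):dx=+1,dy=-7->D; (2,4):dx=+4,dy=-9->D; (2,5):dx=+5,dy=-2->D
  (2,6):dx=+7,dy=-4->D; (3,4):dx=+3,dy=-2->D; (3,5):dx=+4,dy=+5->C; (3,6):dx=+6,dy=+3->C
  (4,5):dx=+1,dy=+7->C; (4,6):dx=+3,dy=+5->C; (5,6):dx=+2,dy=-2->D
Step 2: C = 7, D = 8, total pairs = 15.
Step 3: tau = (C - D)/(n(n-1)/2) = (7 - 8)/15 = -0.066667.
Step 4: Exact two-sided p-value (enumerate n! = 720 permutations of y under H0): p = 1.000000.
Step 5: alpha = 0.05. fail to reject H0.

tau_b = -0.0667 (C=7, D=8), p = 1.000000, fail to reject H0.


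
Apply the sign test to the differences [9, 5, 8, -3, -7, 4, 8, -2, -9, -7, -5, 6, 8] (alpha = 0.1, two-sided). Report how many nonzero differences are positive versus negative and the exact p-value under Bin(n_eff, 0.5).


Step 1: Discard zero differences. Original n = 13; n_eff = number of nonzero differences = 13.
Nonzero differences (with sign): +9, +5, +8, -3, -7, +4, +8, -2, -9, -7, -5, +6, +8
Step 2: Count signs: positive = 7, negative = 6.
Step 3: Under H0: P(positive) = 0.5, so the number of positives S ~ Bin(13, 0.5).
Step 4: Two-sided exact p-value = sum of Bin(13,0.5) probabilities at or below the observed probability = 1.000000.
Step 5: alpha = 0.1. fail to reject H0.

n_eff = 13, pos = 7, neg = 6, p = 1.000000, fail to reject H0.


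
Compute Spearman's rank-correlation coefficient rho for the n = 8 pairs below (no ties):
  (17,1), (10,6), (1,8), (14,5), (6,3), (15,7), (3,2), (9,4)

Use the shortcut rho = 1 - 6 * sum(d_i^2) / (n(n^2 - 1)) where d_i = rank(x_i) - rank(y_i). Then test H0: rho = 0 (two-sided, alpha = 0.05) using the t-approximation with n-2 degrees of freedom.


Step 1: Rank x and y separately (midranks; no ties here).
rank(x): 17->8, 10->5, 1->1, 14->6, 6->3, 15->7, 3->2, 9->4
rank(y): 1->1, 6->6, 8->8, 5->5, 3->3, 7->7, 2->2, 4->4
Step 2: d_i = R_x(i) - R_y(i); compute d_i^2.
  (8-1)^2=49, (5-6)^2=1, (1-8)^2=49, (6-5)^2=1, (3-3)^2=0, (7-7)^2=0, (2-2)^2=0, (4-4)^2=0
sum(d^2) = 100.
Step 3: rho = 1 - 6*100 / (8*(8^2 - 1)) = 1 - 600/504 = -0.190476.
Step 4: Under H0, t = rho * sqrt((n-2)/(1-rho^2)) = -0.4753 ~ t(6).
Step 5: Two-sided p-value from the t-distribution with 6 df = 0.651401.
Step 6: alpha = 0.05. fail to reject H0.

rho = -0.1905, p = 0.651401, fail to reject H0 at alpha = 0.05.


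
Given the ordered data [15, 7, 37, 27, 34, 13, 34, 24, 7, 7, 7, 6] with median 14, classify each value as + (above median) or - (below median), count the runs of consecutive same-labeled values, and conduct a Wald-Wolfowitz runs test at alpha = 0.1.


Step 1: Compute median = 14; label A = above, B = below.
Labels in order: ABAAABAABBBB  (n_A = 6, n_B = 6)
Step 2: Count runs R = 6.
Step 3: Under H0 (random ordering), E[R] = 2*n_A*n_B/(n_A+n_B) + 1 = 2*6*6/12 + 1 = 7.0000.
        Var[R] = 2*n_A*n_B*(2*n_A*n_B - n_A - n_B) / ((n_A+n_B)^2 * (n_A+n_B-1)) = 4320/1584 = 2.7273.
        SD[R] = 1.6514.
Step 4: Continuity-corrected z = (R + 0.5 - E[R]) / SD[R] = (6 + 0.5 - 7.0000) / 1.6514 = -0.3028.
Step 5: Two-sided p-value via normal approximation = 2*(1 - Phi(|z|)) = 0.762069.
Step 6: alpha = 0.1. fail to reject H0.

R = 6, z = -0.3028, p = 0.762069, fail to reject H0.


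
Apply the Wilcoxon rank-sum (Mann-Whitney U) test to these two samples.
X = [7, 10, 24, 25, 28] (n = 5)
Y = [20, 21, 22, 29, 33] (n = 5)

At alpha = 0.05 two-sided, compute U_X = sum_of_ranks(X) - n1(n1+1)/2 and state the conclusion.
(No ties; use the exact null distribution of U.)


Step 1: Combine and sort all 10 observations; assign midranks.
sorted (value, group): (7,X), (10,X), (20,Y), (21,Y), (22,Y), (24,X), (25,X), (28,X), (29,Y), (33,Y)
ranks: 7->1, 10->2, 20->3, 21->4, 22->5, 24->6, 25->7, 28->8, 29->9, 33->10
Step 2: Rank sum for X: R1 = 1 + 2 + 6 + 7 + 8 = 24.
Step 3: U_X = R1 - n1(n1+1)/2 = 24 - 5*6/2 = 24 - 15 = 9.
       U_Y = n1*n2 - U_X = 25 - 9 = 16.
Step 4: No ties, so the exact null distribution of U (based on enumerating the C(10,5) = 252 equally likely rank assignments) gives the two-sided p-value.
Step 5: p-value = 0.547619; compare to alpha = 0.05. fail to reject H0.

U_X = 9, p = 0.547619, fail to reject H0 at alpha = 0.05.


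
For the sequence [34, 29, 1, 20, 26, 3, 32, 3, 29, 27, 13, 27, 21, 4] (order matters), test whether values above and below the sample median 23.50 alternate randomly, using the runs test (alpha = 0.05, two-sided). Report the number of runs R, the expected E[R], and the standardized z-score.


Step 1: Compute median = 23.50; label A = above, B = below.
Labels in order: AABBABABAABABB  (n_A = 7, n_B = 7)
Step 2: Count runs R = 10.
Step 3: Under H0 (random ordering), E[R] = 2*n_A*n_B/(n_A+n_B) + 1 = 2*7*7/14 + 1 = 8.0000.
        Var[R] = 2*n_A*n_B*(2*n_A*n_B - n_A - n_B) / ((n_A+n_B)^2 * (n_A+n_B-1)) = 8232/2548 = 3.2308.
        SD[R] = 1.7974.
Step 4: Continuity-corrected z = (R - 0.5 - E[R]) / SD[R] = (10 - 0.5 - 8.0000) / 1.7974 = 0.8345.
Step 5: Two-sided p-value via normal approximation = 2*(1 - Phi(|z|)) = 0.403986.
Step 6: alpha = 0.05. fail to reject H0.

R = 10, z = 0.8345, p = 0.403986, fail to reject H0.


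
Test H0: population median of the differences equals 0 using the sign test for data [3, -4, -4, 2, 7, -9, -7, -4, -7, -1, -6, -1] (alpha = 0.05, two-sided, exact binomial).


Step 1: Discard zero differences. Original n = 12; n_eff = number of nonzero differences = 12.
Nonzero differences (with sign): +3, -4, -4, +2, +7, -9, -7, -4, -7, -1, -6, -1
Step 2: Count signs: positive = 3, negative = 9.
Step 3: Under H0: P(positive) = 0.5, so the number of positives S ~ Bin(12, 0.5).
Step 4: Two-sided exact p-value = sum of Bin(12,0.5) probabilities at or below the observed probability = 0.145996.
Step 5: alpha = 0.05. fail to reject H0.

n_eff = 12, pos = 3, neg = 9, p = 0.145996, fail to reject H0.


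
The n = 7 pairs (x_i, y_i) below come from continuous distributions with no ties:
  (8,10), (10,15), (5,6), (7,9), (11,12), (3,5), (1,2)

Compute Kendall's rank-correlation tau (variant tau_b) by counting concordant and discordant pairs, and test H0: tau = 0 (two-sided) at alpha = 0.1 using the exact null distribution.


Step 1: Enumerate the 21 unordered pairs (i,j) with i<j and classify each by sign(x_j-x_i) * sign(y_j-y_i).
  (1,2):dx=+2,dy=+5->C; (1,3):dx=-3,dy=-4->C; (1,4):dx=-1,dy=-1->C; (1,5):dx=+3,dy=+2->C
  (1,6):dx=-5,dy=-5->C; (1,7):dx=-7,dy=-8->C; (2,3):dx=-5,dy=-9->C; (2,4):dx=-3,dy=-6->C
  (2,5):dx=+1,dy=-3->D; (2,6):dx=-7,dy=-10->C; (2,7):dx=-9,dy=-13->C; (3,4):dx=+2,dy=+3->C
  (3,5):dx=+6,dy=+6->C; (3,6):dx=-2,dy=-1->C; (3,7):dx=-4,dy=-4->C; (4,5):dx=+4,dy=+3->C
  (4,6):dx=-4,dy=-4->C; (4,7):dx=-6,dy=-7->C; (5,6):dx=-8,dy=-7->C; (5,7):dx=-10,dy=-10->C
  (6,7):dx=-2,dy=-3->C
Step 2: C = 20, D = 1, total pairs = 21.
Step 3: tau = (C - D)/(n(n-1)/2) = (20 - 1)/21 = 0.904762.
Step 4: Exact two-sided p-value (enumerate n! = 5040 permutations of y under H0): p = 0.002778.
Step 5: alpha = 0.1. reject H0.

tau_b = 0.9048 (C=20, D=1), p = 0.002778, reject H0.


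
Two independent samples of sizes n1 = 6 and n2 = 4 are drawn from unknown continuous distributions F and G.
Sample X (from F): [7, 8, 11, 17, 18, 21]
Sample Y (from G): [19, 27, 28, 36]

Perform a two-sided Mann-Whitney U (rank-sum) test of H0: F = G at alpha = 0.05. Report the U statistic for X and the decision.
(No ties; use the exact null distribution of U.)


Step 1: Combine and sort all 10 observations; assign midranks.
sorted (value, group): (7,X), (8,X), (11,X), (17,X), (18,X), (19,Y), (21,X), (27,Y), (28,Y), (36,Y)
ranks: 7->1, 8->2, 11->3, 17->4, 18->5, 19->6, 21->7, 27->8, 28->9, 36->10
Step 2: Rank sum for X: R1 = 1 + 2 + 3 + 4 + 5 + 7 = 22.
Step 3: U_X = R1 - n1(n1+1)/2 = 22 - 6*7/2 = 22 - 21 = 1.
       U_Y = n1*n2 - U_X = 24 - 1 = 23.
Step 4: No ties, so the exact null distribution of U (based on enumerating the C(10,6) = 210 equally likely rank assignments) gives the two-sided p-value.
Step 5: p-value = 0.019048; compare to alpha = 0.05. reject H0.

U_X = 1, p = 0.019048, reject H0 at alpha = 0.05.


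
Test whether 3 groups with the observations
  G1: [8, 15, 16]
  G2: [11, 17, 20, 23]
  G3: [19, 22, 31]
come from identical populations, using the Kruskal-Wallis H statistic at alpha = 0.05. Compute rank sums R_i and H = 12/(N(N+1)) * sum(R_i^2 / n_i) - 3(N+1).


Step 1: Combine all N = 10 observations and assign midranks.
sorted (value, group, rank): (8,G1,1), (11,G2,2), (15,G1,3), (16,G1,4), (17,G2,5), (19,G3,6), (20,G2,7), (22,G3,8), (23,G2,9), (31,G3,10)
Step 2: Sum ranks within each group.
R_1 = 8 (n_1 = 3)
R_2 = 23 (n_2 = 4)
R_3 = 24 (n_3 = 3)
Step 3: H = 12/(N(N+1)) * sum(R_i^2/n_i) - 3(N+1)
     = 12/(10*11) * (8^2/3 + 23^2/4 + 24^2/3) - 3*11
     = 0.109091 * 345.583 - 33
     = 4.700000.
Step 4: No ties, so H is used without correction.
Step 5: Under H0, H ~ chi^2(2); p-value = 0.095369.
Step 6: alpha = 0.05. fail to reject H0.

H = 4.7000, df = 2, p = 0.095369, fail to reject H0.


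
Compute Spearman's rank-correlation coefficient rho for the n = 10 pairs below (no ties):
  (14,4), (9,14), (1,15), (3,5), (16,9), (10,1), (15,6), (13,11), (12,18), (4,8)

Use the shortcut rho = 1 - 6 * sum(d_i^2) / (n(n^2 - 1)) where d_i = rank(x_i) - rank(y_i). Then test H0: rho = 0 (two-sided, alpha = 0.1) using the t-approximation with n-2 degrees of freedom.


Step 1: Rank x and y separately (midranks; no ties here).
rank(x): 14->8, 9->4, 1->1, 3->2, 16->10, 10->5, 15->9, 13->7, 12->6, 4->3
rank(y): 4->2, 14->8, 15->9, 5->3, 9->6, 1->1, 6->4, 11->7, 18->10, 8->5
Step 2: d_i = R_x(i) - R_y(i); compute d_i^2.
  (8-2)^2=36, (4-8)^2=16, (1-9)^2=64, (2-3)^2=1, (10-6)^2=16, (5-1)^2=16, (9-4)^2=25, (7-7)^2=0, (6-10)^2=16, (3-5)^2=4
sum(d^2) = 194.
Step 3: rho = 1 - 6*194 / (10*(10^2 - 1)) = 1 - 1164/990 = -0.175758.
Step 4: Under H0, t = rho * sqrt((n-2)/(1-rho^2)) = -0.5050 ~ t(8).
Step 5: Two-sided p-value from the t-distribution with 8 df = 0.627188.
Step 6: alpha = 0.1. fail to reject H0.

rho = -0.1758, p = 0.627188, fail to reject H0 at alpha = 0.1.


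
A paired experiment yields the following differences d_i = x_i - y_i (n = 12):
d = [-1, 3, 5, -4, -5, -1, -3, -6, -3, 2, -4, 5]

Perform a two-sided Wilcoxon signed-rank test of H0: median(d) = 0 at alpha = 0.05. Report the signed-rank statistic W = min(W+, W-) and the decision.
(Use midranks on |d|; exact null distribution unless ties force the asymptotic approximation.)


Step 1: Drop any zero differences (none here) and take |d_i|.
|d| = [1, 3, 5, 4, 5, 1, 3, 6, 3, 2, 4, 5]
Step 2: Midrank |d_i| (ties get averaged ranks).
ranks: |1|->1.5, |3|->5, |5|->10, |4|->7.5, |5|->10, |1|->1.5, |3|->5, |6|->12, |3|->5, |2|->3, |4|->7.5, |5|->10
Step 3: Attach original signs; sum ranks with positive sign and with negative sign.
W+ = 5 + 10 + 3 + 10 = 28
W- = 1.5 + 7.5 + 10 + 1.5 + 5 + 12 + 5 + 7.5 = 50
(Check: W+ + W- = 78 should equal n(n+1)/2 = 78.)
Step 4: Test statistic W = min(W+, W-) = 28.
Step 5: Ties in |d|, so use the tie-corrected normal approximation.
        E[W] = n(n+1)/4 = 12*13/4 = 39.
        Tie groups: |d|=1 (t=2), |d|=3 (t=3), |d|=4 (t=2), |d|=5 (t=3); sum(t^3 - t) = 60.
        Var[W] = n(n+1)(2n+1)/24 - sum(t^3-t)/48 = 3900/24 - 60/48 = 161.25.
        z = (W - E[W]) / sqrt(Var[W]) = (28 - 39) / 12.6984 = -0.8662.
        Two-sided p = 2*Phi(z) = 0.386354.
Step 6: alpha = 0.05. fail to reject H0.

W+ = 28, W- = 50, W = min = 28, p = 0.386354, fail to reject H0.


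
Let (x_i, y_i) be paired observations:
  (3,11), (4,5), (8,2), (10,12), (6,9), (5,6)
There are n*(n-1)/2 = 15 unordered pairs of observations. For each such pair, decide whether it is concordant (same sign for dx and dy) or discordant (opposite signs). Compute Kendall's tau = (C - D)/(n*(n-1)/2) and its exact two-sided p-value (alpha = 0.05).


Step 1: Enumerate the 15 unordered pairs (i,j) with i<j and classify each by sign(x_j-x_i) * sign(y_j-y_i).
  (1,2):dx=+1,dy=-6->D; (1,3):dx=+5,dy=-9->D; (1,4):dx=+7,dy=+1->C; (1,5):dx=+3,dy=-2->D
  (1,6):dx=+2,dy=-5->D; (2,3):dx=+4,dy=-3->D; (2,4):dx=+6,dy=+7->C; (2,5):dx=+2,dy=+4->C
  (2,6):dx=+1,dy=+1->C; (3,4):dx=+2,dy=+10->C; (3,5):dx=-2,dy=+7->D; (3,6):dx=-3,dy=+4->D
  (4,5):dx=-4,dy=-3->C; (4,6):dx=-5,dy=-6->C; (5,6):dx=-1,dy=-3->C
Step 2: C = 8, D = 7, total pairs = 15.
Step 3: tau = (C - D)/(n(n-1)/2) = (8 - 7)/15 = 0.066667.
Step 4: Exact two-sided p-value (enumerate n! = 720 permutations of y under H0): p = 1.000000.
Step 5: alpha = 0.05. fail to reject H0.

tau_b = 0.0667 (C=8, D=7), p = 1.000000, fail to reject H0.


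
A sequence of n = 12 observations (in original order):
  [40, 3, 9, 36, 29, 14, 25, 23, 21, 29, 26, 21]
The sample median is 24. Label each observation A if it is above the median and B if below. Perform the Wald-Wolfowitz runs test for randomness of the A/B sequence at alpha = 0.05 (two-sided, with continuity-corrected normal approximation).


Step 1: Compute median = 24; label A = above, B = below.
Labels in order: ABBAABABBAAB  (n_A = 6, n_B = 6)
Step 2: Count runs R = 8.
Step 3: Under H0 (random ordering), E[R] = 2*n_A*n_B/(n_A+n_B) + 1 = 2*6*6/12 + 1 = 7.0000.
        Var[R] = 2*n_A*n_B*(2*n_A*n_B - n_A - n_B) / ((n_A+n_B)^2 * (n_A+n_B-1)) = 4320/1584 = 2.7273.
        SD[R] = 1.6514.
Step 4: Continuity-corrected z = (R - 0.5 - E[R]) / SD[R] = (8 - 0.5 - 7.0000) / 1.6514 = 0.3028.
Step 5: Two-sided p-value via normal approximation = 2*(1 - Phi(|z|)) = 0.762069.
Step 6: alpha = 0.05. fail to reject H0.

R = 8, z = 0.3028, p = 0.762069, fail to reject H0.


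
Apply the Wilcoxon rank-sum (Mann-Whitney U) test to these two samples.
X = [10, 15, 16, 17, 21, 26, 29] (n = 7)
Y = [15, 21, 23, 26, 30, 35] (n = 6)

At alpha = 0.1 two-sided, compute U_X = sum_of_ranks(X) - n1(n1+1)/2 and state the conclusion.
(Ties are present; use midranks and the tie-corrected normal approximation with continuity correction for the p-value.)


Step 1: Combine and sort all 13 observations; assign midranks.
sorted (value, group): (10,X), (15,X), (15,Y), (16,X), (17,X), (21,X), (21,Y), (23,Y), (26,X), (26,Y), (29,X), (30,Y), (35,Y)
ranks: 10->1, 15->2.5, 15->2.5, 16->4, 17->5, 21->6.5, 21->6.5, 23->8, 26->9.5, 26->9.5, 29->11, 30->12, 35->13
Step 2: Rank sum for X: R1 = 1 + 2.5 + 4 + 5 + 6.5 + 9.5 + 11 = 39.5.
Step 3: U_X = R1 - n1(n1+1)/2 = 39.5 - 7*8/2 = 39.5 - 28 = 11.5.
       U_Y = n1*n2 - U_X = 42 - 11.5 = 30.5.
Step 4: Ties are present, so use the tie-corrected normal approximation (with continuity correction) for the p-value.
Step 5: p-value = 0.196688; compare to alpha = 0.1. fail to reject H0.

U_X = 11.5, p = 0.196688, fail to reject H0 at alpha = 0.1.


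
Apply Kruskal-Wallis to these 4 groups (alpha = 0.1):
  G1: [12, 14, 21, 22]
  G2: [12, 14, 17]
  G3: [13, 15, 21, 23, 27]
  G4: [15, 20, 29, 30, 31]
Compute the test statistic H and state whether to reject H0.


Step 1: Combine all N = 17 observations and assign midranks.
sorted (value, group, rank): (12,G1,1.5), (12,G2,1.5), (13,G3,3), (14,G1,4.5), (14,G2,4.5), (15,G3,6.5), (15,G4,6.5), (17,G2,8), (20,G4,9), (21,G1,10.5), (21,G3,10.5), (22,G1,12), (23,G3,13), (27,G3,14), (29,G4,15), (30,G4,16), (31,G4,17)
Step 2: Sum ranks within each group.
R_1 = 28.5 (n_1 = 4)
R_2 = 14 (n_2 = 3)
R_3 = 47 (n_3 = 5)
R_4 = 63.5 (n_4 = 5)
Step 3: H = 12/(N(N+1)) * sum(R_i^2/n_i) - 3(N+1)
     = 12/(17*18) * (28.5^2/4 + 14^2/3 + 47^2/5 + 63.5^2/5) - 3*18
     = 0.039216 * 1516.65 - 54
     = 5.476307.
Step 4: Ties present; correction factor C = 1 - 24/(17^3 - 17) = 0.995098. Corrected H = 5.476307 / 0.995098 = 5.503284.
Step 5: Under H0, H ~ chi^2(3); p-value = 0.138442.
Step 6: alpha = 0.1. fail to reject H0.

H = 5.5033, df = 3, p = 0.138442, fail to reject H0.


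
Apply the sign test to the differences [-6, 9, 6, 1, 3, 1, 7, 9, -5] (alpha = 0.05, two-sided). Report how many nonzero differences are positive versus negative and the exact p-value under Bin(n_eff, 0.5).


Step 1: Discard zero differences. Original n = 9; n_eff = number of nonzero differences = 9.
Nonzero differences (with sign): -6, +9, +6, +1, +3, +1, +7, +9, -5
Step 2: Count signs: positive = 7, negative = 2.
Step 3: Under H0: P(positive) = 0.5, so the number of positives S ~ Bin(9, 0.5).
Step 4: Two-sided exact p-value = sum of Bin(9,0.5) probabilities at or below the observed probability = 0.179688.
Step 5: alpha = 0.05. fail to reject H0.

n_eff = 9, pos = 7, neg = 2, p = 0.179688, fail to reject H0.
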